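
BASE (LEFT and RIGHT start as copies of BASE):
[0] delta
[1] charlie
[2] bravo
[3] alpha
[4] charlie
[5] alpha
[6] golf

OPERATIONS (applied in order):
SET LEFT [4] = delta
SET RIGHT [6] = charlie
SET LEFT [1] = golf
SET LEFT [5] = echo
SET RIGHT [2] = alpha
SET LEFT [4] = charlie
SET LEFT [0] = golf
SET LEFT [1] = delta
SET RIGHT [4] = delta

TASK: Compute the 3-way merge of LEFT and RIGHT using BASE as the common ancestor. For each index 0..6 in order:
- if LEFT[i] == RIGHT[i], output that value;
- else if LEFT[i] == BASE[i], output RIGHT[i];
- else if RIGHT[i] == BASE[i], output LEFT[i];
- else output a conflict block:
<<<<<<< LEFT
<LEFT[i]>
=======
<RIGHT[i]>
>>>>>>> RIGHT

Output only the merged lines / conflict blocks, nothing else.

Final LEFT:  [golf, delta, bravo, alpha, charlie, echo, golf]
Final RIGHT: [delta, charlie, alpha, alpha, delta, alpha, charlie]
i=0: L=golf, R=delta=BASE -> take LEFT -> golf
i=1: L=delta, R=charlie=BASE -> take LEFT -> delta
i=2: L=bravo=BASE, R=alpha -> take RIGHT -> alpha
i=3: L=alpha R=alpha -> agree -> alpha
i=4: L=charlie=BASE, R=delta -> take RIGHT -> delta
i=5: L=echo, R=alpha=BASE -> take LEFT -> echo
i=6: L=golf=BASE, R=charlie -> take RIGHT -> charlie

Answer: golf
delta
alpha
alpha
delta
echo
charlie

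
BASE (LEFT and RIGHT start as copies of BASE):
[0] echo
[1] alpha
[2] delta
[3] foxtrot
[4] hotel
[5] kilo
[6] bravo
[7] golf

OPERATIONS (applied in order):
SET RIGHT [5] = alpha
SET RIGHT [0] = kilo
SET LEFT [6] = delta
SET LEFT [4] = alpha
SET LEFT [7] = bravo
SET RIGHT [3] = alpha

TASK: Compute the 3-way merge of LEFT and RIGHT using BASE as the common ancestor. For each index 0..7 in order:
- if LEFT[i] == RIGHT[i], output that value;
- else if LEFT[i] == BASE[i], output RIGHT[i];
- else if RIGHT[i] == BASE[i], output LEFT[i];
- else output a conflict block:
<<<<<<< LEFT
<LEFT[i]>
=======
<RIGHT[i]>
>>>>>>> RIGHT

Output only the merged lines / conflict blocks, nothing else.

Answer: kilo
alpha
delta
alpha
alpha
alpha
delta
bravo

Derivation:
Final LEFT:  [echo, alpha, delta, foxtrot, alpha, kilo, delta, bravo]
Final RIGHT: [kilo, alpha, delta, alpha, hotel, alpha, bravo, golf]
i=0: L=echo=BASE, R=kilo -> take RIGHT -> kilo
i=1: L=alpha R=alpha -> agree -> alpha
i=2: L=delta R=delta -> agree -> delta
i=3: L=foxtrot=BASE, R=alpha -> take RIGHT -> alpha
i=4: L=alpha, R=hotel=BASE -> take LEFT -> alpha
i=5: L=kilo=BASE, R=alpha -> take RIGHT -> alpha
i=6: L=delta, R=bravo=BASE -> take LEFT -> delta
i=7: L=bravo, R=golf=BASE -> take LEFT -> bravo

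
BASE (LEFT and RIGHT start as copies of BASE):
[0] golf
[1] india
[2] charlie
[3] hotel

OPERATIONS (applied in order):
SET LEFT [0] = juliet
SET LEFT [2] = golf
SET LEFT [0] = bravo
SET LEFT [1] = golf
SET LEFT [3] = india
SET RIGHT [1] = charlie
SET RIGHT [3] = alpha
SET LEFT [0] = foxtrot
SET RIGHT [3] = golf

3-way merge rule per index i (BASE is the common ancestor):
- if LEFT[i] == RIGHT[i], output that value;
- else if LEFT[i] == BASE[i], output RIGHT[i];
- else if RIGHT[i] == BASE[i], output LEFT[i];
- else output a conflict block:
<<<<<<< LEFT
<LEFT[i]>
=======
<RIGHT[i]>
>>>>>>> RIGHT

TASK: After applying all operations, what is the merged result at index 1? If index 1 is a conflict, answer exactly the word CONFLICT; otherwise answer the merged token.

Answer: CONFLICT

Derivation:
Final LEFT:  [foxtrot, golf, golf, india]
Final RIGHT: [golf, charlie, charlie, golf]
i=0: L=foxtrot, R=golf=BASE -> take LEFT -> foxtrot
i=1: BASE=india L=golf R=charlie all differ -> CONFLICT
i=2: L=golf, R=charlie=BASE -> take LEFT -> golf
i=3: BASE=hotel L=india R=golf all differ -> CONFLICT
Index 1 -> CONFLICT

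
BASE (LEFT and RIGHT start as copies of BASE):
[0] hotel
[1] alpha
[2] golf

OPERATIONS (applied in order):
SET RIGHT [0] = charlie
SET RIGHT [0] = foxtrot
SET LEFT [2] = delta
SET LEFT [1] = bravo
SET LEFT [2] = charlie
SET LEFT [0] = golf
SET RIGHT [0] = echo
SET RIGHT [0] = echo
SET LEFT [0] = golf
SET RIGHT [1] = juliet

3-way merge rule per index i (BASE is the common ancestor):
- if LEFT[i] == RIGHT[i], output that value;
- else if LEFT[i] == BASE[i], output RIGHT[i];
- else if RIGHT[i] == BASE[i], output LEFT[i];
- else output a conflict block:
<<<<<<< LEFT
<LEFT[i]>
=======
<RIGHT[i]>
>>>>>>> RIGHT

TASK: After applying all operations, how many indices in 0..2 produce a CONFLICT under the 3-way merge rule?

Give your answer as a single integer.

Final LEFT:  [golf, bravo, charlie]
Final RIGHT: [echo, juliet, golf]
i=0: BASE=hotel L=golf R=echo all differ -> CONFLICT
i=1: BASE=alpha L=bravo R=juliet all differ -> CONFLICT
i=2: L=charlie, R=golf=BASE -> take LEFT -> charlie
Conflict count: 2

Answer: 2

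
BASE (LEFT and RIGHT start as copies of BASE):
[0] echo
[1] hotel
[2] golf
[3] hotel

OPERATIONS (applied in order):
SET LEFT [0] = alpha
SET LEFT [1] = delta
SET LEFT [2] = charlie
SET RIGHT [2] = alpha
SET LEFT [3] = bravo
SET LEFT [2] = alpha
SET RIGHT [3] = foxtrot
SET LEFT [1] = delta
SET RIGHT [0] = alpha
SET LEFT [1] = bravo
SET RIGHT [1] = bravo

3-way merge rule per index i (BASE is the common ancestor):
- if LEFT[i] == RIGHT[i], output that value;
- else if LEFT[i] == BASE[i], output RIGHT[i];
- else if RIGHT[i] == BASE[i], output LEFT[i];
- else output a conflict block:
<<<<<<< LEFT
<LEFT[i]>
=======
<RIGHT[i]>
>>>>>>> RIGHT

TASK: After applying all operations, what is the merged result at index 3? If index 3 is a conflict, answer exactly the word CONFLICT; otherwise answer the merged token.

Final LEFT:  [alpha, bravo, alpha, bravo]
Final RIGHT: [alpha, bravo, alpha, foxtrot]
i=0: L=alpha R=alpha -> agree -> alpha
i=1: L=bravo R=bravo -> agree -> bravo
i=2: L=alpha R=alpha -> agree -> alpha
i=3: BASE=hotel L=bravo R=foxtrot all differ -> CONFLICT
Index 3 -> CONFLICT

Answer: CONFLICT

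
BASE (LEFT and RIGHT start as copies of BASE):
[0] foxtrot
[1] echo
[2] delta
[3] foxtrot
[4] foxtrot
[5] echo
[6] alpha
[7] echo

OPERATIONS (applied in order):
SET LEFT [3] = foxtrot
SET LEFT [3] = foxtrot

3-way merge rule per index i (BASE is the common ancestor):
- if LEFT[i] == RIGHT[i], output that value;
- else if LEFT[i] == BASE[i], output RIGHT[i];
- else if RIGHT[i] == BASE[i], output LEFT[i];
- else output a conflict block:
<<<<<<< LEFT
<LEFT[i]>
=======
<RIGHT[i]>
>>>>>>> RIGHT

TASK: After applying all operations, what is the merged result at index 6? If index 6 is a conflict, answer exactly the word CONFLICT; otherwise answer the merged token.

Final LEFT:  [foxtrot, echo, delta, foxtrot, foxtrot, echo, alpha, echo]
Final RIGHT: [foxtrot, echo, delta, foxtrot, foxtrot, echo, alpha, echo]
i=0: L=foxtrot R=foxtrot -> agree -> foxtrot
i=1: L=echo R=echo -> agree -> echo
i=2: L=delta R=delta -> agree -> delta
i=3: L=foxtrot R=foxtrot -> agree -> foxtrot
i=4: L=foxtrot R=foxtrot -> agree -> foxtrot
i=5: L=echo R=echo -> agree -> echo
i=6: L=alpha R=alpha -> agree -> alpha
i=7: L=echo R=echo -> agree -> echo
Index 6 -> alpha

Answer: alpha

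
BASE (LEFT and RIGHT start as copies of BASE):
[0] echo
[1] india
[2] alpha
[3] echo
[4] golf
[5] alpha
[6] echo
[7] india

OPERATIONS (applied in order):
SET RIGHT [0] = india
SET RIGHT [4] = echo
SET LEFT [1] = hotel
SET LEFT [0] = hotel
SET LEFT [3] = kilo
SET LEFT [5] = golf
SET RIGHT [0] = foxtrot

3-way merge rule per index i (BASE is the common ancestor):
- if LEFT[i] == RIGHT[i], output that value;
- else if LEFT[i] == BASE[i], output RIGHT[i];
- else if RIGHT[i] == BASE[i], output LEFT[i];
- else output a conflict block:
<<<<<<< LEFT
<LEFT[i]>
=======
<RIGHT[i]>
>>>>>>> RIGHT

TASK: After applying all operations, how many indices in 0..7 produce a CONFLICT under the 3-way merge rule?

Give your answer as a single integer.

Final LEFT:  [hotel, hotel, alpha, kilo, golf, golf, echo, india]
Final RIGHT: [foxtrot, india, alpha, echo, echo, alpha, echo, india]
i=0: BASE=echo L=hotel R=foxtrot all differ -> CONFLICT
i=1: L=hotel, R=india=BASE -> take LEFT -> hotel
i=2: L=alpha R=alpha -> agree -> alpha
i=3: L=kilo, R=echo=BASE -> take LEFT -> kilo
i=4: L=golf=BASE, R=echo -> take RIGHT -> echo
i=5: L=golf, R=alpha=BASE -> take LEFT -> golf
i=6: L=echo R=echo -> agree -> echo
i=7: L=india R=india -> agree -> india
Conflict count: 1

Answer: 1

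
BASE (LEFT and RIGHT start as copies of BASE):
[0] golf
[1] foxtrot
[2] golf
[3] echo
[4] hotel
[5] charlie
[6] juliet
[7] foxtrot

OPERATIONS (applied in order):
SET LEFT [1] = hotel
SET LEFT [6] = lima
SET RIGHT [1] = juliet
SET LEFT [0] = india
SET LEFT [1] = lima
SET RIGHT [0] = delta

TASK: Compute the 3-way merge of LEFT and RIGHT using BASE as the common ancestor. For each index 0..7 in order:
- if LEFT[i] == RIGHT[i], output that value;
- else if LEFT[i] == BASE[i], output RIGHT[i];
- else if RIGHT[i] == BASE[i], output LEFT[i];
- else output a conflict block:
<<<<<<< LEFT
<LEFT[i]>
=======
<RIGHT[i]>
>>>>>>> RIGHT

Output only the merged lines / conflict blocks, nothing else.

Answer: <<<<<<< LEFT
india
=======
delta
>>>>>>> RIGHT
<<<<<<< LEFT
lima
=======
juliet
>>>>>>> RIGHT
golf
echo
hotel
charlie
lima
foxtrot

Derivation:
Final LEFT:  [india, lima, golf, echo, hotel, charlie, lima, foxtrot]
Final RIGHT: [delta, juliet, golf, echo, hotel, charlie, juliet, foxtrot]
i=0: BASE=golf L=india R=delta all differ -> CONFLICT
i=1: BASE=foxtrot L=lima R=juliet all differ -> CONFLICT
i=2: L=golf R=golf -> agree -> golf
i=3: L=echo R=echo -> agree -> echo
i=4: L=hotel R=hotel -> agree -> hotel
i=5: L=charlie R=charlie -> agree -> charlie
i=6: L=lima, R=juliet=BASE -> take LEFT -> lima
i=7: L=foxtrot R=foxtrot -> agree -> foxtrot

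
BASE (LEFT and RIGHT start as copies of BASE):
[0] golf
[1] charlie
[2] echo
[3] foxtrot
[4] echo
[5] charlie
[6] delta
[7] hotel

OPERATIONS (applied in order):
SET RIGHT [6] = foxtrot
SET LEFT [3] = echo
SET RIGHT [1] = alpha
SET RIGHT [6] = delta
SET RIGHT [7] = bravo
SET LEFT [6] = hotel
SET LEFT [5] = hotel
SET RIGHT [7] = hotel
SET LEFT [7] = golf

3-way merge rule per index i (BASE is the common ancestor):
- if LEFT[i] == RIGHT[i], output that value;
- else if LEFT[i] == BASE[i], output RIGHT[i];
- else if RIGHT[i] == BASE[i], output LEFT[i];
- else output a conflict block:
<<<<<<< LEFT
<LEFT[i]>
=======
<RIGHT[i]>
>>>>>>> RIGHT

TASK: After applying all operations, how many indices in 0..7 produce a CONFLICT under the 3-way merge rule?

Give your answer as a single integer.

Answer: 0

Derivation:
Final LEFT:  [golf, charlie, echo, echo, echo, hotel, hotel, golf]
Final RIGHT: [golf, alpha, echo, foxtrot, echo, charlie, delta, hotel]
i=0: L=golf R=golf -> agree -> golf
i=1: L=charlie=BASE, R=alpha -> take RIGHT -> alpha
i=2: L=echo R=echo -> agree -> echo
i=3: L=echo, R=foxtrot=BASE -> take LEFT -> echo
i=4: L=echo R=echo -> agree -> echo
i=5: L=hotel, R=charlie=BASE -> take LEFT -> hotel
i=6: L=hotel, R=delta=BASE -> take LEFT -> hotel
i=7: L=golf, R=hotel=BASE -> take LEFT -> golf
Conflict count: 0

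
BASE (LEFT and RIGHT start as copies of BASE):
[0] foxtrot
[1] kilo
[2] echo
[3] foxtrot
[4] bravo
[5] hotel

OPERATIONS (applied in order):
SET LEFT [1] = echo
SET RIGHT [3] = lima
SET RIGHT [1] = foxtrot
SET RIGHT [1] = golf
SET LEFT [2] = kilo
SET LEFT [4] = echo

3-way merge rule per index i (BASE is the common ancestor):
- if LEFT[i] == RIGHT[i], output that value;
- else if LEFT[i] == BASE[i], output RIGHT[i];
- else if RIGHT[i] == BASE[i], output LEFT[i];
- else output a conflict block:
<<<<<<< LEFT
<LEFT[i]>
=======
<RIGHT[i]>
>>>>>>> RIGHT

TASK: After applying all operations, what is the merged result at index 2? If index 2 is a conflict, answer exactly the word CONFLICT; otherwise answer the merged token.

Final LEFT:  [foxtrot, echo, kilo, foxtrot, echo, hotel]
Final RIGHT: [foxtrot, golf, echo, lima, bravo, hotel]
i=0: L=foxtrot R=foxtrot -> agree -> foxtrot
i=1: BASE=kilo L=echo R=golf all differ -> CONFLICT
i=2: L=kilo, R=echo=BASE -> take LEFT -> kilo
i=3: L=foxtrot=BASE, R=lima -> take RIGHT -> lima
i=4: L=echo, R=bravo=BASE -> take LEFT -> echo
i=5: L=hotel R=hotel -> agree -> hotel
Index 2 -> kilo

Answer: kilo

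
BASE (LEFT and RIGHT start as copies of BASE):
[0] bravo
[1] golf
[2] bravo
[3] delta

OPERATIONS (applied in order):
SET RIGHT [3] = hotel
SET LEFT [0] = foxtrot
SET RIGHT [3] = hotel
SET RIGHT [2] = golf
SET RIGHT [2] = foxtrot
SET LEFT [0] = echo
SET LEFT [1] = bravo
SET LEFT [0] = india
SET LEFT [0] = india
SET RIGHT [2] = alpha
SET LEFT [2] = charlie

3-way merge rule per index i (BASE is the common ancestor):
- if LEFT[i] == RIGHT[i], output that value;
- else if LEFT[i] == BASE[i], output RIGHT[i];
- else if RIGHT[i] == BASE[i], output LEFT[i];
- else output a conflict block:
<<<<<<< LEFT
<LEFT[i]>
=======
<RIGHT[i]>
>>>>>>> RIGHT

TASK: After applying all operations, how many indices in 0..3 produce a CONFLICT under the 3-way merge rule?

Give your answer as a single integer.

Answer: 1

Derivation:
Final LEFT:  [india, bravo, charlie, delta]
Final RIGHT: [bravo, golf, alpha, hotel]
i=0: L=india, R=bravo=BASE -> take LEFT -> india
i=1: L=bravo, R=golf=BASE -> take LEFT -> bravo
i=2: BASE=bravo L=charlie R=alpha all differ -> CONFLICT
i=3: L=delta=BASE, R=hotel -> take RIGHT -> hotel
Conflict count: 1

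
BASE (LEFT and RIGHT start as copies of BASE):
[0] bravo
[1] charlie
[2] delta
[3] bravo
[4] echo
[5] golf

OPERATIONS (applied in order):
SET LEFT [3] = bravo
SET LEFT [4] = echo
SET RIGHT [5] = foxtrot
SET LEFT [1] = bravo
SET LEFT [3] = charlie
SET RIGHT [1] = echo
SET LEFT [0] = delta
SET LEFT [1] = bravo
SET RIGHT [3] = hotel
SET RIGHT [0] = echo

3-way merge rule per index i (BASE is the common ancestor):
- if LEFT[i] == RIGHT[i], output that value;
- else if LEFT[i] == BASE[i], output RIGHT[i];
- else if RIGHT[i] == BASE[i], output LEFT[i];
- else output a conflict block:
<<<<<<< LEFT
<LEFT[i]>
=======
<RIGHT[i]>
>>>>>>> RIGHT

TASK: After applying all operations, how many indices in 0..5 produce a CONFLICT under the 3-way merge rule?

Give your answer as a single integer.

Answer: 3

Derivation:
Final LEFT:  [delta, bravo, delta, charlie, echo, golf]
Final RIGHT: [echo, echo, delta, hotel, echo, foxtrot]
i=0: BASE=bravo L=delta R=echo all differ -> CONFLICT
i=1: BASE=charlie L=bravo R=echo all differ -> CONFLICT
i=2: L=delta R=delta -> agree -> delta
i=3: BASE=bravo L=charlie R=hotel all differ -> CONFLICT
i=4: L=echo R=echo -> agree -> echo
i=5: L=golf=BASE, R=foxtrot -> take RIGHT -> foxtrot
Conflict count: 3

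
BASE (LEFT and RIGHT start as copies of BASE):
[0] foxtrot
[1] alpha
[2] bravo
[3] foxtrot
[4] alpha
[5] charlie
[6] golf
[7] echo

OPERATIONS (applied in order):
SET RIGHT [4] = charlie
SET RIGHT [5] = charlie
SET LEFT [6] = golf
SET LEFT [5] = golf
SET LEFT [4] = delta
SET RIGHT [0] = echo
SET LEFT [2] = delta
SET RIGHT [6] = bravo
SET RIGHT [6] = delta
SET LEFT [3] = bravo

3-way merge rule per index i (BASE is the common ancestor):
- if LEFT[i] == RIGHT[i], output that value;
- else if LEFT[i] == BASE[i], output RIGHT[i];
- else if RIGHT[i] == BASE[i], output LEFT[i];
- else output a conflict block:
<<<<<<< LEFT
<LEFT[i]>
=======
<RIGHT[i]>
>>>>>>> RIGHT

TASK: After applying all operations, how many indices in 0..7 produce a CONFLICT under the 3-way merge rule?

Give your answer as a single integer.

Final LEFT:  [foxtrot, alpha, delta, bravo, delta, golf, golf, echo]
Final RIGHT: [echo, alpha, bravo, foxtrot, charlie, charlie, delta, echo]
i=0: L=foxtrot=BASE, R=echo -> take RIGHT -> echo
i=1: L=alpha R=alpha -> agree -> alpha
i=2: L=delta, R=bravo=BASE -> take LEFT -> delta
i=3: L=bravo, R=foxtrot=BASE -> take LEFT -> bravo
i=4: BASE=alpha L=delta R=charlie all differ -> CONFLICT
i=5: L=golf, R=charlie=BASE -> take LEFT -> golf
i=6: L=golf=BASE, R=delta -> take RIGHT -> delta
i=7: L=echo R=echo -> agree -> echo
Conflict count: 1

Answer: 1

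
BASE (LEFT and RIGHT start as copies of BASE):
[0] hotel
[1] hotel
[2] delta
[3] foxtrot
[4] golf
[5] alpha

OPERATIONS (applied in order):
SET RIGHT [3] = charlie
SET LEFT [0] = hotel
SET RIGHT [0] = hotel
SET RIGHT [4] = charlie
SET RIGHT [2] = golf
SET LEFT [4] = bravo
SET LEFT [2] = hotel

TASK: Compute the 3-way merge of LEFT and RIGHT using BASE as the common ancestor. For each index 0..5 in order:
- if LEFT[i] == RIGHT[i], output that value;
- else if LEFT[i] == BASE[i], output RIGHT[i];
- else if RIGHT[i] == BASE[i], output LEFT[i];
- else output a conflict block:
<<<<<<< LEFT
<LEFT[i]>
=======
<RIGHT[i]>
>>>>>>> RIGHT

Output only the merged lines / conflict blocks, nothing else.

Answer: hotel
hotel
<<<<<<< LEFT
hotel
=======
golf
>>>>>>> RIGHT
charlie
<<<<<<< LEFT
bravo
=======
charlie
>>>>>>> RIGHT
alpha

Derivation:
Final LEFT:  [hotel, hotel, hotel, foxtrot, bravo, alpha]
Final RIGHT: [hotel, hotel, golf, charlie, charlie, alpha]
i=0: L=hotel R=hotel -> agree -> hotel
i=1: L=hotel R=hotel -> agree -> hotel
i=2: BASE=delta L=hotel R=golf all differ -> CONFLICT
i=3: L=foxtrot=BASE, R=charlie -> take RIGHT -> charlie
i=4: BASE=golf L=bravo R=charlie all differ -> CONFLICT
i=5: L=alpha R=alpha -> agree -> alpha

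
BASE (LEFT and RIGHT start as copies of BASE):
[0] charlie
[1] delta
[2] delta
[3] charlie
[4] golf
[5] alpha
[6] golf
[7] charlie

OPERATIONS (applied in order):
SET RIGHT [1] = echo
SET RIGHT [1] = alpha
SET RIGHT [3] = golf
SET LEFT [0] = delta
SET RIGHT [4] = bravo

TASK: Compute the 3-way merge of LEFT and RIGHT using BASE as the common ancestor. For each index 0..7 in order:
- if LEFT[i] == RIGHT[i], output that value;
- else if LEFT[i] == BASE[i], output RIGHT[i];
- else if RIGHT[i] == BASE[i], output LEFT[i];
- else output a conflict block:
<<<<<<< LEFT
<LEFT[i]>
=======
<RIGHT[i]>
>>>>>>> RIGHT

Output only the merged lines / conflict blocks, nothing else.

Final LEFT:  [delta, delta, delta, charlie, golf, alpha, golf, charlie]
Final RIGHT: [charlie, alpha, delta, golf, bravo, alpha, golf, charlie]
i=0: L=delta, R=charlie=BASE -> take LEFT -> delta
i=1: L=delta=BASE, R=alpha -> take RIGHT -> alpha
i=2: L=delta R=delta -> agree -> delta
i=3: L=charlie=BASE, R=golf -> take RIGHT -> golf
i=4: L=golf=BASE, R=bravo -> take RIGHT -> bravo
i=5: L=alpha R=alpha -> agree -> alpha
i=6: L=golf R=golf -> agree -> golf
i=7: L=charlie R=charlie -> agree -> charlie

Answer: delta
alpha
delta
golf
bravo
alpha
golf
charlie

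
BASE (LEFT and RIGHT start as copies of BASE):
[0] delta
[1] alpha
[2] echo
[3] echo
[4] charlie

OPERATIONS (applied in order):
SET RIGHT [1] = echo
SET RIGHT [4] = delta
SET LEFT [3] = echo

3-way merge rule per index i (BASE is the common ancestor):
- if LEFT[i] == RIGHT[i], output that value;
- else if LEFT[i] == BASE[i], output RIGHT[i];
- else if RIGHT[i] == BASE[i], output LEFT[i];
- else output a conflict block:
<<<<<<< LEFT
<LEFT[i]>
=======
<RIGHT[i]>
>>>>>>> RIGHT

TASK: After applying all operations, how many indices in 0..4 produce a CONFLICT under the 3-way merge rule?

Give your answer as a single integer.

Answer: 0

Derivation:
Final LEFT:  [delta, alpha, echo, echo, charlie]
Final RIGHT: [delta, echo, echo, echo, delta]
i=0: L=delta R=delta -> agree -> delta
i=1: L=alpha=BASE, R=echo -> take RIGHT -> echo
i=2: L=echo R=echo -> agree -> echo
i=3: L=echo R=echo -> agree -> echo
i=4: L=charlie=BASE, R=delta -> take RIGHT -> delta
Conflict count: 0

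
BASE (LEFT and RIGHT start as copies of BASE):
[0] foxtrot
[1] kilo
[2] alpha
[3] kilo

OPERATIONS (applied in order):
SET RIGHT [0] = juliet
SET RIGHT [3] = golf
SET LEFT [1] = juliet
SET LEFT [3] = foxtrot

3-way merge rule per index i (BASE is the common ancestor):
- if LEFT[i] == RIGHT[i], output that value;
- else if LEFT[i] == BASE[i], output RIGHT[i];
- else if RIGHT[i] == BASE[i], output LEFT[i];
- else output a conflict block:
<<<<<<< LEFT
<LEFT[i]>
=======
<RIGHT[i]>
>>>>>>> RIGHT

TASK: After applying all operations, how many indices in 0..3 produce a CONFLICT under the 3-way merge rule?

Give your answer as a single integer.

Answer: 1

Derivation:
Final LEFT:  [foxtrot, juliet, alpha, foxtrot]
Final RIGHT: [juliet, kilo, alpha, golf]
i=0: L=foxtrot=BASE, R=juliet -> take RIGHT -> juliet
i=1: L=juliet, R=kilo=BASE -> take LEFT -> juliet
i=2: L=alpha R=alpha -> agree -> alpha
i=3: BASE=kilo L=foxtrot R=golf all differ -> CONFLICT
Conflict count: 1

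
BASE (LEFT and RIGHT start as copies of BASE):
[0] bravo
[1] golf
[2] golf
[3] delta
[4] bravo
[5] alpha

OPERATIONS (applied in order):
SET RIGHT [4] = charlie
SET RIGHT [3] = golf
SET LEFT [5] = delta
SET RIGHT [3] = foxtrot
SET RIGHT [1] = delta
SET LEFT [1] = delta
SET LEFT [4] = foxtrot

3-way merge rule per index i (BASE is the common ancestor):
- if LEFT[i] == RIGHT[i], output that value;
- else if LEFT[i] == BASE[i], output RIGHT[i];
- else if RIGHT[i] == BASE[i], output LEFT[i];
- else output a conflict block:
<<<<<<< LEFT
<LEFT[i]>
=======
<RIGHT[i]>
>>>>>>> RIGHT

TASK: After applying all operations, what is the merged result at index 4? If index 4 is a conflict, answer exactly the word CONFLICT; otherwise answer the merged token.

Final LEFT:  [bravo, delta, golf, delta, foxtrot, delta]
Final RIGHT: [bravo, delta, golf, foxtrot, charlie, alpha]
i=0: L=bravo R=bravo -> agree -> bravo
i=1: L=delta R=delta -> agree -> delta
i=2: L=golf R=golf -> agree -> golf
i=3: L=delta=BASE, R=foxtrot -> take RIGHT -> foxtrot
i=4: BASE=bravo L=foxtrot R=charlie all differ -> CONFLICT
i=5: L=delta, R=alpha=BASE -> take LEFT -> delta
Index 4 -> CONFLICT

Answer: CONFLICT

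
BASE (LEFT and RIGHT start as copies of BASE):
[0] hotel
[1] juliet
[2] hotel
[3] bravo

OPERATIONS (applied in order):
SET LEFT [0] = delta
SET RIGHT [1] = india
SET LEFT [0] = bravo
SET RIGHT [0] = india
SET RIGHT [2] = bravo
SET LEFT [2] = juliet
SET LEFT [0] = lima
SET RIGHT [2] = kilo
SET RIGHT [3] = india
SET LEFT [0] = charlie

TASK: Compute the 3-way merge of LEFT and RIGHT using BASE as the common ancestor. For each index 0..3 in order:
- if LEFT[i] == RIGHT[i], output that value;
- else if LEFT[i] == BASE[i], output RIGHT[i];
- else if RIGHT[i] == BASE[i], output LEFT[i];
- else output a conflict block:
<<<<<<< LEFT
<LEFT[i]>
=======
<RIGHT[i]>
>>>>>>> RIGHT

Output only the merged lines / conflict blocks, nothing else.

Final LEFT:  [charlie, juliet, juliet, bravo]
Final RIGHT: [india, india, kilo, india]
i=0: BASE=hotel L=charlie R=india all differ -> CONFLICT
i=1: L=juliet=BASE, R=india -> take RIGHT -> india
i=2: BASE=hotel L=juliet R=kilo all differ -> CONFLICT
i=3: L=bravo=BASE, R=india -> take RIGHT -> india

Answer: <<<<<<< LEFT
charlie
=======
india
>>>>>>> RIGHT
india
<<<<<<< LEFT
juliet
=======
kilo
>>>>>>> RIGHT
india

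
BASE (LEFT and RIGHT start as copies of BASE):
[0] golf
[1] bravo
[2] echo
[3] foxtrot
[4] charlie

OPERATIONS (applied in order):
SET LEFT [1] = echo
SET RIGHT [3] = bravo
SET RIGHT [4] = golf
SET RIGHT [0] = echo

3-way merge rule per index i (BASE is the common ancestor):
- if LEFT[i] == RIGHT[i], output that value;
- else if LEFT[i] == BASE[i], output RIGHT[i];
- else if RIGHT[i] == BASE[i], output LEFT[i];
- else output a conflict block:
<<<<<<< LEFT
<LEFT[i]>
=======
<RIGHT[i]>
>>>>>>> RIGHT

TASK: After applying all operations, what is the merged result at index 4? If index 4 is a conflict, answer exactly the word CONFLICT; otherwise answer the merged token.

Answer: golf

Derivation:
Final LEFT:  [golf, echo, echo, foxtrot, charlie]
Final RIGHT: [echo, bravo, echo, bravo, golf]
i=0: L=golf=BASE, R=echo -> take RIGHT -> echo
i=1: L=echo, R=bravo=BASE -> take LEFT -> echo
i=2: L=echo R=echo -> agree -> echo
i=3: L=foxtrot=BASE, R=bravo -> take RIGHT -> bravo
i=4: L=charlie=BASE, R=golf -> take RIGHT -> golf
Index 4 -> golf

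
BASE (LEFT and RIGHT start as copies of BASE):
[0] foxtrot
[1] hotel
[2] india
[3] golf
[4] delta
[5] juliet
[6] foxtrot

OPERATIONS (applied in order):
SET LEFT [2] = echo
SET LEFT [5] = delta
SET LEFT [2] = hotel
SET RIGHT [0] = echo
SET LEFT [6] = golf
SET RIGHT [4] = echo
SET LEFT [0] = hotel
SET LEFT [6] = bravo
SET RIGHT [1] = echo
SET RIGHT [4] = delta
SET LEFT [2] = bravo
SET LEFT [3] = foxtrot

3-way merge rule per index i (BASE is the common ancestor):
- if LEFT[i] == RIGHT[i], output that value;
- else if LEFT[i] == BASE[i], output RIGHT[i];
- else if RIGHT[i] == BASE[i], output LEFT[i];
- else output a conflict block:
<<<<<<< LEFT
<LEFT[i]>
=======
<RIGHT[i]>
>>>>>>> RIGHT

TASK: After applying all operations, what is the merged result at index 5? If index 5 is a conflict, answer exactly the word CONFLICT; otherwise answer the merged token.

Answer: delta

Derivation:
Final LEFT:  [hotel, hotel, bravo, foxtrot, delta, delta, bravo]
Final RIGHT: [echo, echo, india, golf, delta, juliet, foxtrot]
i=0: BASE=foxtrot L=hotel R=echo all differ -> CONFLICT
i=1: L=hotel=BASE, R=echo -> take RIGHT -> echo
i=2: L=bravo, R=india=BASE -> take LEFT -> bravo
i=3: L=foxtrot, R=golf=BASE -> take LEFT -> foxtrot
i=4: L=delta R=delta -> agree -> delta
i=5: L=delta, R=juliet=BASE -> take LEFT -> delta
i=6: L=bravo, R=foxtrot=BASE -> take LEFT -> bravo
Index 5 -> delta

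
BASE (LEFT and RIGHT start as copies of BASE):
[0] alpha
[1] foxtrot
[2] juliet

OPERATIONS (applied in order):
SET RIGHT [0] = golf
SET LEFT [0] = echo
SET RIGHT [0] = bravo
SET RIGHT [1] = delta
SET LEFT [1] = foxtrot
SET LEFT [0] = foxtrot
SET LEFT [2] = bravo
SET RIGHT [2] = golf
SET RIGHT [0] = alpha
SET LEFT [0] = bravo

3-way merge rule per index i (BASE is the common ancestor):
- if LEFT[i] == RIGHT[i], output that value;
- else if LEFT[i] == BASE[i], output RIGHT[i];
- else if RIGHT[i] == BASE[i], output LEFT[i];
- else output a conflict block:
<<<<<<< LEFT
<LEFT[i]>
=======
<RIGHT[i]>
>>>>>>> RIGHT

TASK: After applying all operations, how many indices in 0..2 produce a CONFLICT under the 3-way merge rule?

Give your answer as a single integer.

Answer: 1

Derivation:
Final LEFT:  [bravo, foxtrot, bravo]
Final RIGHT: [alpha, delta, golf]
i=0: L=bravo, R=alpha=BASE -> take LEFT -> bravo
i=1: L=foxtrot=BASE, R=delta -> take RIGHT -> delta
i=2: BASE=juliet L=bravo R=golf all differ -> CONFLICT
Conflict count: 1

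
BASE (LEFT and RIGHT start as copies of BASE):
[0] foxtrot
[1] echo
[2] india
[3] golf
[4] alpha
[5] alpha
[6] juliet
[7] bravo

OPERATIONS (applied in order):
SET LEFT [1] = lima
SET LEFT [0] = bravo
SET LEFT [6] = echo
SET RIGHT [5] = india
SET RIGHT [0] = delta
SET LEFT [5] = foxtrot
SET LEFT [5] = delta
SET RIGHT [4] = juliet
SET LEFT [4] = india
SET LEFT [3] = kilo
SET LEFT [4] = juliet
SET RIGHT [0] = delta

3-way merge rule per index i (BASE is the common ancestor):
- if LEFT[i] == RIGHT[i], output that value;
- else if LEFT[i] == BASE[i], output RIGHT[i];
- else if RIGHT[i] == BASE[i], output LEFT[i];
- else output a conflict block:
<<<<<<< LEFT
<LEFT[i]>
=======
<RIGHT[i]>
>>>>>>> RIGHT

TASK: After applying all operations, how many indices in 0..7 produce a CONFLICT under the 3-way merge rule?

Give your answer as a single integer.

Answer: 2

Derivation:
Final LEFT:  [bravo, lima, india, kilo, juliet, delta, echo, bravo]
Final RIGHT: [delta, echo, india, golf, juliet, india, juliet, bravo]
i=0: BASE=foxtrot L=bravo R=delta all differ -> CONFLICT
i=1: L=lima, R=echo=BASE -> take LEFT -> lima
i=2: L=india R=india -> agree -> india
i=3: L=kilo, R=golf=BASE -> take LEFT -> kilo
i=4: L=juliet R=juliet -> agree -> juliet
i=5: BASE=alpha L=delta R=india all differ -> CONFLICT
i=6: L=echo, R=juliet=BASE -> take LEFT -> echo
i=7: L=bravo R=bravo -> agree -> bravo
Conflict count: 2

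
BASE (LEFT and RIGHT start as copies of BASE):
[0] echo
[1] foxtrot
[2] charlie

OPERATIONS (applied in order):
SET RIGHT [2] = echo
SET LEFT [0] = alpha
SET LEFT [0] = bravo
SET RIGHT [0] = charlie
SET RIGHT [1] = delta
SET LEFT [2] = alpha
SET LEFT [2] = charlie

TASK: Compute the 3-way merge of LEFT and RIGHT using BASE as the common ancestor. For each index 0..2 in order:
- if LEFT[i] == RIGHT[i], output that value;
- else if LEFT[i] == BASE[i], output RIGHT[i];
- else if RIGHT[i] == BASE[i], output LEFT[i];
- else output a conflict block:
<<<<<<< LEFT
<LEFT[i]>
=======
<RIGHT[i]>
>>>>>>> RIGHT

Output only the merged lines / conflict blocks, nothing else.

Final LEFT:  [bravo, foxtrot, charlie]
Final RIGHT: [charlie, delta, echo]
i=0: BASE=echo L=bravo R=charlie all differ -> CONFLICT
i=1: L=foxtrot=BASE, R=delta -> take RIGHT -> delta
i=2: L=charlie=BASE, R=echo -> take RIGHT -> echo

Answer: <<<<<<< LEFT
bravo
=======
charlie
>>>>>>> RIGHT
delta
echo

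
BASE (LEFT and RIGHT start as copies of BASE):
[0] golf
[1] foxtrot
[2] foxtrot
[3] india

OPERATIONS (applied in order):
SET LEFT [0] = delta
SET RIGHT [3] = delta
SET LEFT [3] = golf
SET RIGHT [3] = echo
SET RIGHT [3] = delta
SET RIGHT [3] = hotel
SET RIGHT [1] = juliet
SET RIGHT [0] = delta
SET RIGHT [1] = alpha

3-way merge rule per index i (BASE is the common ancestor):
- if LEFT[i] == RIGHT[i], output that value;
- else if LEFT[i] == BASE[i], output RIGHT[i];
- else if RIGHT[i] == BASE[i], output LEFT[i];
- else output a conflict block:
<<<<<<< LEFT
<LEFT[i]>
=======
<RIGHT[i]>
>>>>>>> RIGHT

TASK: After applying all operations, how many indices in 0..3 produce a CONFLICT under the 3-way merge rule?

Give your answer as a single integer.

Final LEFT:  [delta, foxtrot, foxtrot, golf]
Final RIGHT: [delta, alpha, foxtrot, hotel]
i=0: L=delta R=delta -> agree -> delta
i=1: L=foxtrot=BASE, R=alpha -> take RIGHT -> alpha
i=2: L=foxtrot R=foxtrot -> agree -> foxtrot
i=3: BASE=india L=golf R=hotel all differ -> CONFLICT
Conflict count: 1

Answer: 1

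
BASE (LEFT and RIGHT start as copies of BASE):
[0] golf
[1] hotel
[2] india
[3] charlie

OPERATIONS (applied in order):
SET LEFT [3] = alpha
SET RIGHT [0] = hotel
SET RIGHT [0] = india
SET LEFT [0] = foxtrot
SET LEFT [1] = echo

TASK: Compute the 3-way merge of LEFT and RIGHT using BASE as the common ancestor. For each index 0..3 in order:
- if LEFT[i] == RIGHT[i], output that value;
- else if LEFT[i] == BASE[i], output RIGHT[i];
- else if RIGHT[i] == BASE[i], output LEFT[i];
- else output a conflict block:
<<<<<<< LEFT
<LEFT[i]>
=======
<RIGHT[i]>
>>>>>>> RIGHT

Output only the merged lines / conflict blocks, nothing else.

Final LEFT:  [foxtrot, echo, india, alpha]
Final RIGHT: [india, hotel, india, charlie]
i=0: BASE=golf L=foxtrot R=india all differ -> CONFLICT
i=1: L=echo, R=hotel=BASE -> take LEFT -> echo
i=2: L=india R=india -> agree -> india
i=3: L=alpha, R=charlie=BASE -> take LEFT -> alpha

Answer: <<<<<<< LEFT
foxtrot
=======
india
>>>>>>> RIGHT
echo
india
alpha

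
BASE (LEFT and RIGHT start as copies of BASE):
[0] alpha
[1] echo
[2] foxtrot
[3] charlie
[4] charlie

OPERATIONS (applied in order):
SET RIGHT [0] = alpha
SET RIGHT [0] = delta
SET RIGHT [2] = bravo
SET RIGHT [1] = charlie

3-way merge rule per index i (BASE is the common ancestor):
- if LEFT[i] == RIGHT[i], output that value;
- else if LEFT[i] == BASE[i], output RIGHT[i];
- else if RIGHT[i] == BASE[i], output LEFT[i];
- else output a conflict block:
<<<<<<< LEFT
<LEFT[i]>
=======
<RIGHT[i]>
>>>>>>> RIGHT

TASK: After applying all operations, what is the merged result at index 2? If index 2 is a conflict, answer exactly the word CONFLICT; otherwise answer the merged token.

Answer: bravo

Derivation:
Final LEFT:  [alpha, echo, foxtrot, charlie, charlie]
Final RIGHT: [delta, charlie, bravo, charlie, charlie]
i=0: L=alpha=BASE, R=delta -> take RIGHT -> delta
i=1: L=echo=BASE, R=charlie -> take RIGHT -> charlie
i=2: L=foxtrot=BASE, R=bravo -> take RIGHT -> bravo
i=3: L=charlie R=charlie -> agree -> charlie
i=4: L=charlie R=charlie -> agree -> charlie
Index 2 -> bravo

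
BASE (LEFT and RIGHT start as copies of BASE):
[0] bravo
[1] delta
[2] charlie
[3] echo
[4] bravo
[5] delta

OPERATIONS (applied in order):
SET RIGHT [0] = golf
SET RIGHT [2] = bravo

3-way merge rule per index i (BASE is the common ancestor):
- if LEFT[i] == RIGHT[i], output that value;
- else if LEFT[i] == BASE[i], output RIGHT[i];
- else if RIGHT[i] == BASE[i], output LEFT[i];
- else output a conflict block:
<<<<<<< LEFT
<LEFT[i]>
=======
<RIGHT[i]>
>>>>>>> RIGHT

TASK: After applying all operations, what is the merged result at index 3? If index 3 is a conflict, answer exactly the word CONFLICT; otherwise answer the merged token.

Answer: echo

Derivation:
Final LEFT:  [bravo, delta, charlie, echo, bravo, delta]
Final RIGHT: [golf, delta, bravo, echo, bravo, delta]
i=0: L=bravo=BASE, R=golf -> take RIGHT -> golf
i=1: L=delta R=delta -> agree -> delta
i=2: L=charlie=BASE, R=bravo -> take RIGHT -> bravo
i=3: L=echo R=echo -> agree -> echo
i=4: L=bravo R=bravo -> agree -> bravo
i=5: L=delta R=delta -> agree -> delta
Index 3 -> echo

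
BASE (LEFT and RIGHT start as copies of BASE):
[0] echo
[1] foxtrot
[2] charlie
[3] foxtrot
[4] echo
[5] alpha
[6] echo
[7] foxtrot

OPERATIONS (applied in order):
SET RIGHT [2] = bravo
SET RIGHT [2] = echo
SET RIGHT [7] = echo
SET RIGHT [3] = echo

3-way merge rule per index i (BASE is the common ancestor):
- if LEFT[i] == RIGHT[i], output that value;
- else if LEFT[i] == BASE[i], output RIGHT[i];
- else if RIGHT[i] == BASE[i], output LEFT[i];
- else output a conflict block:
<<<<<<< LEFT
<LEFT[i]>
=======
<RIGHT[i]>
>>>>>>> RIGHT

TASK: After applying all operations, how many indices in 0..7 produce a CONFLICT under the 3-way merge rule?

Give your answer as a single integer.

Final LEFT:  [echo, foxtrot, charlie, foxtrot, echo, alpha, echo, foxtrot]
Final RIGHT: [echo, foxtrot, echo, echo, echo, alpha, echo, echo]
i=0: L=echo R=echo -> agree -> echo
i=1: L=foxtrot R=foxtrot -> agree -> foxtrot
i=2: L=charlie=BASE, R=echo -> take RIGHT -> echo
i=3: L=foxtrot=BASE, R=echo -> take RIGHT -> echo
i=4: L=echo R=echo -> agree -> echo
i=5: L=alpha R=alpha -> agree -> alpha
i=6: L=echo R=echo -> agree -> echo
i=7: L=foxtrot=BASE, R=echo -> take RIGHT -> echo
Conflict count: 0

Answer: 0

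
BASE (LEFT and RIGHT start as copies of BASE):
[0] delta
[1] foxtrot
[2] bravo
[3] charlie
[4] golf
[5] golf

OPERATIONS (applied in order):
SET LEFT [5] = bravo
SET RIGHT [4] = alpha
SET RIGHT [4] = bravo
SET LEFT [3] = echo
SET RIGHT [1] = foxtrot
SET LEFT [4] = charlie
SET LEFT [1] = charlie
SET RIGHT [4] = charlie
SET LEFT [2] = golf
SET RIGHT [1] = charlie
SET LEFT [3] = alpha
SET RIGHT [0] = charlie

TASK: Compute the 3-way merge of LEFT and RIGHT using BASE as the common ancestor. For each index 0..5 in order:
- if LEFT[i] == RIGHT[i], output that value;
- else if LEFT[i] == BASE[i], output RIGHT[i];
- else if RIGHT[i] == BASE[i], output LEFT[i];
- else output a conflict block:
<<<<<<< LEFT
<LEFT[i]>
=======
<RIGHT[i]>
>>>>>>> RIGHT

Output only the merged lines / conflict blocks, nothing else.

Final LEFT:  [delta, charlie, golf, alpha, charlie, bravo]
Final RIGHT: [charlie, charlie, bravo, charlie, charlie, golf]
i=0: L=delta=BASE, R=charlie -> take RIGHT -> charlie
i=1: L=charlie R=charlie -> agree -> charlie
i=2: L=golf, R=bravo=BASE -> take LEFT -> golf
i=3: L=alpha, R=charlie=BASE -> take LEFT -> alpha
i=4: L=charlie R=charlie -> agree -> charlie
i=5: L=bravo, R=golf=BASE -> take LEFT -> bravo

Answer: charlie
charlie
golf
alpha
charlie
bravo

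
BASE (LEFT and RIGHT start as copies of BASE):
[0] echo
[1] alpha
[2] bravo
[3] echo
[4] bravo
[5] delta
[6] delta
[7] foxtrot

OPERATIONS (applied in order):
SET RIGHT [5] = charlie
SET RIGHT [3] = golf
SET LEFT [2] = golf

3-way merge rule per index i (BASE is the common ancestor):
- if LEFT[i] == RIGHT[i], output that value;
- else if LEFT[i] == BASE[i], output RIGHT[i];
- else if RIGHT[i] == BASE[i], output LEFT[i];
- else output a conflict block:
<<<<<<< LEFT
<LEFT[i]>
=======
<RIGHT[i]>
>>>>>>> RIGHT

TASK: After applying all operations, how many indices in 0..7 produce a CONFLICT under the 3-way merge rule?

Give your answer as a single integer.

Answer: 0

Derivation:
Final LEFT:  [echo, alpha, golf, echo, bravo, delta, delta, foxtrot]
Final RIGHT: [echo, alpha, bravo, golf, bravo, charlie, delta, foxtrot]
i=0: L=echo R=echo -> agree -> echo
i=1: L=alpha R=alpha -> agree -> alpha
i=2: L=golf, R=bravo=BASE -> take LEFT -> golf
i=3: L=echo=BASE, R=golf -> take RIGHT -> golf
i=4: L=bravo R=bravo -> agree -> bravo
i=5: L=delta=BASE, R=charlie -> take RIGHT -> charlie
i=6: L=delta R=delta -> agree -> delta
i=7: L=foxtrot R=foxtrot -> agree -> foxtrot
Conflict count: 0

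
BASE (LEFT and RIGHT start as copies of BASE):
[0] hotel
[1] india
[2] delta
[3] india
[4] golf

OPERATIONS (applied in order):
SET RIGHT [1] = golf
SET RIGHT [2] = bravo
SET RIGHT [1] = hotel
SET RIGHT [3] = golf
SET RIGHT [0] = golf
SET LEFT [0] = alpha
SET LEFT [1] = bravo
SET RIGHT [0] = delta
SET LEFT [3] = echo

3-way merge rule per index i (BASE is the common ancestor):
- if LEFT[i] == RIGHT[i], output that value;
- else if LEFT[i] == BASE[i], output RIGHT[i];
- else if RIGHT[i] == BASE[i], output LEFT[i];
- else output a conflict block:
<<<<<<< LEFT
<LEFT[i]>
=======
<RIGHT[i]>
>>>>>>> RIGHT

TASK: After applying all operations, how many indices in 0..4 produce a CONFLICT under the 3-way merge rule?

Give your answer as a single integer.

Final LEFT:  [alpha, bravo, delta, echo, golf]
Final RIGHT: [delta, hotel, bravo, golf, golf]
i=0: BASE=hotel L=alpha R=delta all differ -> CONFLICT
i=1: BASE=india L=bravo R=hotel all differ -> CONFLICT
i=2: L=delta=BASE, R=bravo -> take RIGHT -> bravo
i=3: BASE=india L=echo R=golf all differ -> CONFLICT
i=4: L=golf R=golf -> agree -> golf
Conflict count: 3

Answer: 3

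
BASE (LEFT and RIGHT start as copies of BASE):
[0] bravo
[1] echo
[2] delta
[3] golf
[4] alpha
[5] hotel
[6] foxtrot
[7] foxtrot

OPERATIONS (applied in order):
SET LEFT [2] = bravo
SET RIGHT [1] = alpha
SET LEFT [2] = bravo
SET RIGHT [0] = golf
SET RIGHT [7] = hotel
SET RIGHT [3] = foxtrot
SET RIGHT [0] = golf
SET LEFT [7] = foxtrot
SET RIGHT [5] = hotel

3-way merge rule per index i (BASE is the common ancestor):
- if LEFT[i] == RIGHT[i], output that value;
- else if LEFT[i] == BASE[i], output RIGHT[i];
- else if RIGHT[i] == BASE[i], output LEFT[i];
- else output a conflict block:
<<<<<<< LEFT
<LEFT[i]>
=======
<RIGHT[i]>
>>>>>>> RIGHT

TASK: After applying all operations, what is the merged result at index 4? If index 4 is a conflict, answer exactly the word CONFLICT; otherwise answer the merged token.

Answer: alpha

Derivation:
Final LEFT:  [bravo, echo, bravo, golf, alpha, hotel, foxtrot, foxtrot]
Final RIGHT: [golf, alpha, delta, foxtrot, alpha, hotel, foxtrot, hotel]
i=0: L=bravo=BASE, R=golf -> take RIGHT -> golf
i=1: L=echo=BASE, R=alpha -> take RIGHT -> alpha
i=2: L=bravo, R=delta=BASE -> take LEFT -> bravo
i=3: L=golf=BASE, R=foxtrot -> take RIGHT -> foxtrot
i=4: L=alpha R=alpha -> agree -> alpha
i=5: L=hotel R=hotel -> agree -> hotel
i=6: L=foxtrot R=foxtrot -> agree -> foxtrot
i=7: L=foxtrot=BASE, R=hotel -> take RIGHT -> hotel
Index 4 -> alpha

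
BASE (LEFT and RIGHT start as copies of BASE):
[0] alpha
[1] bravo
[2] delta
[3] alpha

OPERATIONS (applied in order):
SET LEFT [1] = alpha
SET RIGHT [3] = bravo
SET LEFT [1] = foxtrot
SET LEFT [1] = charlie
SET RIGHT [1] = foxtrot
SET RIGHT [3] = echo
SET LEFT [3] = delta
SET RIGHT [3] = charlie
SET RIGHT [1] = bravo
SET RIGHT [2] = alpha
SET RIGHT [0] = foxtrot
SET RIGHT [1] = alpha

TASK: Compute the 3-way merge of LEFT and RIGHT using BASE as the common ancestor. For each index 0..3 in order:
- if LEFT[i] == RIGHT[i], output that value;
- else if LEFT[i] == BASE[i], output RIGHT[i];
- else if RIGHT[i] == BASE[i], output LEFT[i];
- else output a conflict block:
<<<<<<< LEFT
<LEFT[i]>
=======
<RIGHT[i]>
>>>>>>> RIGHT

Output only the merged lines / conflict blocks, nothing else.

Answer: foxtrot
<<<<<<< LEFT
charlie
=======
alpha
>>>>>>> RIGHT
alpha
<<<<<<< LEFT
delta
=======
charlie
>>>>>>> RIGHT

Derivation:
Final LEFT:  [alpha, charlie, delta, delta]
Final RIGHT: [foxtrot, alpha, alpha, charlie]
i=0: L=alpha=BASE, R=foxtrot -> take RIGHT -> foxtrot
i=1: BASE=bravo L=charlie R=alpha all differ -> CONFLICT
i=2: L=delta=BASE, R=alpha -> take RIGHT -> alpha
i=3: BASE=alpha L=delta R=charlie all differ -> CONFLICT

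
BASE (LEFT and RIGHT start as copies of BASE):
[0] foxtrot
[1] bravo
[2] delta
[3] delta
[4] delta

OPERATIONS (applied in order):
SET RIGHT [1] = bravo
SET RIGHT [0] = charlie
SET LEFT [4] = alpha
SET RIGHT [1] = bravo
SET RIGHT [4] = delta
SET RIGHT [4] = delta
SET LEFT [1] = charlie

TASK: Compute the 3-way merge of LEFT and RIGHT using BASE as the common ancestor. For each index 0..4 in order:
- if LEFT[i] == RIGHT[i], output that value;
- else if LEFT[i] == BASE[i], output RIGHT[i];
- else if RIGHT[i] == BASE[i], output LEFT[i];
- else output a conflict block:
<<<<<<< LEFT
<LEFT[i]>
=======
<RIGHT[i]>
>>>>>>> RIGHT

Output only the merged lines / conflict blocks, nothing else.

Final LEFT:  [foxtrot, charlie, delta, delta, alpha]
Final RIGHT: [charlie, bravo, delta, delta, delta]
i=0: L=foxtrot=BASE, R=charlie -> take RIGHT -> charlie
i=1: L=charlie, R=bravo=BASE -> take LEFT -> charlie
i=2: L=delta R=delta -> agree -> delta
i=3: L=delta R=delta -> agree -> delta
i=4: L=alpha, R=delta=BASE -> take LEFT -> alpha

Answer: charlie
charlie
delta
delta
alpha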